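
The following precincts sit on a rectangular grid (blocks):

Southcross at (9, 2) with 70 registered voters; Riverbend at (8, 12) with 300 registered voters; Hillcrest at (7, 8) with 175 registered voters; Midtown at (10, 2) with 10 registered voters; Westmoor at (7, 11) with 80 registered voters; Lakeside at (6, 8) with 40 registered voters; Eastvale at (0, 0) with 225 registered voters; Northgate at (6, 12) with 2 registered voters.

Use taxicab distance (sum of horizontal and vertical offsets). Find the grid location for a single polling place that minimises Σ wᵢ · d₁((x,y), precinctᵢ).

(7, 8)

Manhattan distance separates: Σwᵢ(|x−xᵢ|+|y−yᵢ|) = Σwᵢ|x−xᵢ| + Σwᵢ|y−yᵢ|, so x and y are optimised independently as 1-D weighted medians.
Total weight W = 902; half = 451.
x-coordinate, sorted with cumulative weight:
  x=0 (Eastvale, w=225) cum 225
  x=6 (Lakeside, w=40) cum 265
  x=6 (Northgate, w=2) cum 267
  x=7 (Hillcrest, w=175) cum 442
  x=7 (Westmoor, w=80) cum 522  ← median
  x=8 (Riverbend, w=300) cum 822
  x=9 (Southcross, w=70) cum 892
  x=10 (Midtown, w=10) cum 902
⇒ x* = 7
y-coordinate, sorted with cumulative weight:
  y=0 (Eastvale, w=225) cum 225
  y=2 (Southcross, w=70) cum 295
  y=2 (Midtown, w=10) cum 305
  y=8 (Hillcrest, w=175) cum 480  ← median
  y=8 (Lakeside, w=40) cum 520
  y=11 (Westmoor, w=80) cum 600
  y=12 (Riverbend, w=300) cum 900
  y=12 (Northgate, w=2) cum 902
⇒ y* = 8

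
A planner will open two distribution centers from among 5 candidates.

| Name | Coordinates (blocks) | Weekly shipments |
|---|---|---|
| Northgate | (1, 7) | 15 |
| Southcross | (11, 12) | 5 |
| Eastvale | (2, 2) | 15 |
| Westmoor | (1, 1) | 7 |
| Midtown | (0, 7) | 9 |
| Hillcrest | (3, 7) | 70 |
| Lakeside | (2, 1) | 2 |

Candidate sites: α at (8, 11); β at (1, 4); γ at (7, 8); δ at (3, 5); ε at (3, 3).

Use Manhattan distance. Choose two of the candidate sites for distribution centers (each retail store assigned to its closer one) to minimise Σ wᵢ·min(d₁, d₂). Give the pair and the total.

Evaluate every pair (each demand assigned to the nearer of the two):
  {β, δ}: total = 370
  {α, δ}: total = 377
  {δ, ε}: total = 384
  {γ, δ}: total = 397
  {β, ε}: total = 503
  {α, ε}: total = 517
  {α, β}: total = 525
  {γ, ε}: total = 537
  {β, γ}: total = 545
  {α, γ}: total = 827
Best pair: {β, δ} with total 370.

{β, δ}, total 370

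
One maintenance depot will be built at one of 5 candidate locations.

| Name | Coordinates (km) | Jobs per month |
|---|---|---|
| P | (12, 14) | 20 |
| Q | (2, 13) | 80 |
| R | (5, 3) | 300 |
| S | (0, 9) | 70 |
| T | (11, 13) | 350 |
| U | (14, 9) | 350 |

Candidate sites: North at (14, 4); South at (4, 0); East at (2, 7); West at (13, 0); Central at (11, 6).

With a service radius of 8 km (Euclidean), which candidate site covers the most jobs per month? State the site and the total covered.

Central, covering 1000

Coverage radius r = 8 km; a point is covered iff (Δx)²+(Δy)² ≤ 8² = 64.
  North (14, 4): covers {U} → 350
  South (4, 0): covers {R} → 300
  East (2, 7): covers {Q, R, S} → 450
  West (13, 0): covers {none} → 0
  Central (11, 6): covers {R, T, U} → 1000
Maximum coverage at Central: 1000 jobs per month.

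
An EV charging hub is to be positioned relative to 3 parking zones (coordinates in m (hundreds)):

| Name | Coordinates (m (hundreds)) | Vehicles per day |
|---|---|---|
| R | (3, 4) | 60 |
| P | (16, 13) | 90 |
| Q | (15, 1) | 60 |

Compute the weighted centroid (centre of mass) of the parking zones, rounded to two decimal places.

The minimiser of Σwᵢ‖p−pᵢ‖² is the weighted centroid p* = (Σwᵢpᵢ)/(Σwᵢ).
Σwᵢ = 210.
Σwᵢxᵢ = 60·3 + 90·16 + 60·15 = 2520.
Σwᵢyᵢ = 60·4 + 90·13 + 60·1 = 1470.
x* = 2520/210 = 12.00, y* = 1470/210 = 7.00.

(12.00, 7.00)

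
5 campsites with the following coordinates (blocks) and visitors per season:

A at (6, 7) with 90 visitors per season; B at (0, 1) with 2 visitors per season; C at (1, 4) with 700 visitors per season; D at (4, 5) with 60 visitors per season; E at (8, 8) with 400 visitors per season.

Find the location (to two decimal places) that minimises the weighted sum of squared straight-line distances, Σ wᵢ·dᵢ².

The minimiser of Σwᵢ‖p−pᵢ‖² is the weighted centroid p* = (Σwᵢpᵢ)/(Σwᵢ).
Σwᵢ = 1252.
Σwᵢxᵢ = 90·6 + 2·0 + 700·1 + 60·4 + 400·8 = 4680.
Σwᵢyᵢ = 90·7 + 2·1 + 700·4 + 60·5 + 400·8 = 6932.
x* = 4680/1252 = 3.74, y* = 6932/1252 = 5.54.

(3.74, 5.54)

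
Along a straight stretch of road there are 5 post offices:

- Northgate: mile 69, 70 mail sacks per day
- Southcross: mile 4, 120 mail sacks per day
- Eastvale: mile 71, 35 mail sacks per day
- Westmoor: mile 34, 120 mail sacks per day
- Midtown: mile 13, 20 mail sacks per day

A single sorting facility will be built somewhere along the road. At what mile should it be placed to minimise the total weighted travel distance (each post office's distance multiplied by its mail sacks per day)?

x = 34

For a sum of weighted absolute distances on a line, the optimum is the weighted median (not the mean). Total weight W = 365; half-weight = 182.5.
Sort by position and accumulate weight:
  mile 4 (Southcross, w=120) → cum 120
  mile 13 (Midtown, w=20) → cum 140
  mile 34 (Westmoor, w=120) → cum 260  ≥ 182.5 → median here
  mile 69 (Northgate, w=70) → cum 330
  mile 71 (Eastvale, w=35) → cum 365
Optimal location: mile 34.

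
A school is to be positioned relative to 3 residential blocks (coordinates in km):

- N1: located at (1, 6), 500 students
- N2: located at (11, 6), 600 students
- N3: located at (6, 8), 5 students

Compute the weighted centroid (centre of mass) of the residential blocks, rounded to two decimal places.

(6.45, 6.01)

The minimiser of Σwᵢ‖p−pᵢ‖² is the weighted centroid p* = (Σwᵢpᵢ)/(Σwᵢ).
Σwᵢ = 1105.
Σwᵢxᵢ = 500·1 + 600·11 + 5·6 = 7130.
Σwᵢyᵢ = 500·6 + 600·6 + 5·8 = 6640.
x* = 7130/1105 = 6.45, y* = 6640/1105 = 6.01.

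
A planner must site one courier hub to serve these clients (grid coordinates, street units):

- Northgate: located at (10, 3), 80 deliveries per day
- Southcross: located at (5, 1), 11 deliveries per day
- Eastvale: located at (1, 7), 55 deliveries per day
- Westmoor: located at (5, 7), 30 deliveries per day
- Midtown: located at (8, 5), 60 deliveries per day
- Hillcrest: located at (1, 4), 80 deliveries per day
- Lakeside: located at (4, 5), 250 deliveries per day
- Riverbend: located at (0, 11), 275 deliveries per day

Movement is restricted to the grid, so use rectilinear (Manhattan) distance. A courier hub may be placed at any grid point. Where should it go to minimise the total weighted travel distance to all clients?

(4, 5)

Manhattan distance separates: Σwᵢ(|x−xᵢ|+|y−yᵢ|) = Σwᵢ|x−xᵢ| + Σwᵢ|y−yᵢ|, so x and y are optimised independently as 1-D weighted medians.
Total weight W = 841; half = 420.5.
x-coordinate, sorted with cumulative weight:
  x=0 (Riverbend, w=275) cum 275
  x=1 (Eastvale, w=55) cum 330
  x=1 (Hillcrest, w=80) cum 410
  x=4 (Lakeside, w=250) cum 660  ← median
  x=5 (Southcross, w=11) cum 671
  x=5 (Westmoor, w=30) cum 701
  x=8 (Midtown, w=60) cum 761
  x=10 (Northgate, w=80) cum 841
⇒ x* = 4
y-coordinate, sorted with cumulative weight:
  y=1 (Southcross, w=11) cum 11
  y=3 (Northgate, w=80) cum 91
  y=4 (Hillcrest, w=80) cum 171
  y=5 (Midtown, w=60) cum 231
  y=5 (Lakeside, w=250) cum 481  ← median
  y=7 (Eastvale, w=55) cum 536
  y=7 (Westmoor, w=30) cum 566
  y=11 (Riverbend, w=275) cum 841
⇒ y* = 5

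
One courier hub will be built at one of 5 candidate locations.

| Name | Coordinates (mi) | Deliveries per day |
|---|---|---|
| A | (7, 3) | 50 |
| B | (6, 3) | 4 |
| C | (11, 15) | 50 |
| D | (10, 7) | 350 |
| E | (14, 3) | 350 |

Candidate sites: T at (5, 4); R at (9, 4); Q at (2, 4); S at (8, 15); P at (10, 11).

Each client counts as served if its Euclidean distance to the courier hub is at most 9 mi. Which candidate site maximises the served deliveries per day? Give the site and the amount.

P, covering 804

Coverage radius r = 9 mi; a point is covered iff (Δx)²+(Δy)² ≤ 9² = 81.
  T (5, 4): covers {A, B, D} → 404
  R (9, 4): covers {A, B, D, E} → 754
  Q (2, 4): covers {A, B, D} → 404
  S (8, 15): covers {C, D} → 400
  P (10, 11): covers {A, B, C, D, E} → 804
Maximum coverage at P: 804 deliveries per day.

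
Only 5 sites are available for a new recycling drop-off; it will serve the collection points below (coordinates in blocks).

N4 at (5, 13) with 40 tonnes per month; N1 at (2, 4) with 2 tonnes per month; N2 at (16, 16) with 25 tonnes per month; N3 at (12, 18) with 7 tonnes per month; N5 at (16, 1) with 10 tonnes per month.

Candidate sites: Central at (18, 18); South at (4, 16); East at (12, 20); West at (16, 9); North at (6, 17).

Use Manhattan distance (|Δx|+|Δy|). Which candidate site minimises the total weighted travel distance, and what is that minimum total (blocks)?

North, total 818 blocks

Total weighted distance at each candidate:
  Central (18, 18): total = 1112
  South (4, 16): total = 828
  East (12, 20): total = 1056
  West (16, 9): total = 984
  North (6, 17): total = 818
Minimum is at North with total 818 blocks.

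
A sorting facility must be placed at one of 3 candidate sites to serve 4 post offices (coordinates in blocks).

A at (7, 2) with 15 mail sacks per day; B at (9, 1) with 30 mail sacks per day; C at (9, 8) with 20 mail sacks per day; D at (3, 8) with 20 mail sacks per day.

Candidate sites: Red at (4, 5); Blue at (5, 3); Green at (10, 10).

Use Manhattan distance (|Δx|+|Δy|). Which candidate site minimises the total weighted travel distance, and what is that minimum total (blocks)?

Total weighted distance at each candidate:
  Red (4, 5): total = 600
  Blue (5, 3): total = 545
  Green (10, 10): total = 705
Minimum is at Blue with total 545 blocks.

Blue, total 545 blocks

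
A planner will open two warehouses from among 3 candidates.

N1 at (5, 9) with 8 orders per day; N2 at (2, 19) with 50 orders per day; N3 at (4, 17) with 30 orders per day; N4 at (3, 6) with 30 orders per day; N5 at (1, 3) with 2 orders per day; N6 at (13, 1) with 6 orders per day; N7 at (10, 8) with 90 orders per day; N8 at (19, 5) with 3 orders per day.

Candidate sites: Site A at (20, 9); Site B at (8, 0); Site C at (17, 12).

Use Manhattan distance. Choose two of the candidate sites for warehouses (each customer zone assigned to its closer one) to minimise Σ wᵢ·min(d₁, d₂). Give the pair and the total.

{Site B, Site C}, total 3049

Evaluate every pair (each demand assigned to the nearer of the two):
  {Site B, Site C}: total = 3049
  {Site A, Site B}: total = 3277
  {Site A, Site C}: total = 3505
Best pair: {Site B, Site C} with total 3049.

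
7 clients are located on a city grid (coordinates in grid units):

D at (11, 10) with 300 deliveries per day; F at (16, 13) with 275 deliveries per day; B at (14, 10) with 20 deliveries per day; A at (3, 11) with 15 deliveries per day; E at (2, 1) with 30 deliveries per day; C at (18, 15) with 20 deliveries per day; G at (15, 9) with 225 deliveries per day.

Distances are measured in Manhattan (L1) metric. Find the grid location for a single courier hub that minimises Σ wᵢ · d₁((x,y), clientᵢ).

Manhattan distance separates: Σwᵢ(|x−xᵢ|+|y−yᵢ|) = Σwᵢ|x−xᵢ| + Σwᵢ|y−yᵢ|, so x and y are optimised independently as 1-D weighted medians.
Total weight W = 885; half = 442.5.
x-coordinate, sorted with cumulative weight:
  x=2 (E, w=30) cum 30
  x=3 (A, w=15) cum 45
  x=11 (D, w=300) cum 345
  x=14 (B, w=20) cum 365
  x=15 (G, w=225) cum 590  ← median
  x=16 (F, w=275) cum 865
  x=18 (C, w=20) cum 885
⇒ x* = 15
y-coordinate, sorted with cumulative weight:
  y=1 (E, w=30) cum 30
  y=9 (G, w=225) cum 255
  y=10 (D, w=300) cum 555  ← median
  y=10 (B, w=20) cum 575
  y=11 (A, w=15) cum 590
  y=13 (F, w=275) cum 865
  y=15 (C, w=20) cum 885
⇒ y* = 10

(15, 10)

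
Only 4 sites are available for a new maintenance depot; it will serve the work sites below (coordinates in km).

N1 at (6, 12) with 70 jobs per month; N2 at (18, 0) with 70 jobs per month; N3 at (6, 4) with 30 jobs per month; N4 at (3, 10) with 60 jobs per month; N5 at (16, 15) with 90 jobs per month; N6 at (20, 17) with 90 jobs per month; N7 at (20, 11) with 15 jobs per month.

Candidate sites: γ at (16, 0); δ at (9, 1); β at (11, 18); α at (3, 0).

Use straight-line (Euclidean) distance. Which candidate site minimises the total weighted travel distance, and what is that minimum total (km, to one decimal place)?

Total weighted distance at each candidate:
  γ (16, 0): total = 5638.0
  δ (9, 1): total = 5587.5
  β (11, 18): total = 4534.2
  α (3, 0): total = 6919.8
Minimum is at β with total 4534.2 km.

β, total 4534.2 km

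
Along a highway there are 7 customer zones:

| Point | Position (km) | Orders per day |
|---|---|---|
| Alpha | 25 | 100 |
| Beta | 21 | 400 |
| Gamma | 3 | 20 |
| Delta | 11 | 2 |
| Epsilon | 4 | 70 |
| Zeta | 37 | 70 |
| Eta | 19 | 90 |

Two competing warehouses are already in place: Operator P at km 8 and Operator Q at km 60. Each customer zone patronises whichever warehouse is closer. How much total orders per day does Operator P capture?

682

The indifferent point is the midpoint (8+60)/2 = 34; customer zones left of it (closer to Operator P at 8) go to Operator P, those right go to Operator Q.
  Gamma at 3 (w=20) → Operator P
  Epsilon at 4 (w=70) → Operator P
  Delta at 11 (w=2) → Operator P
  Eta at 19 (w=90) → Operator P
  Beta at 21 (w=400) → Operator P
  Alpha at 25 (w=100) → Operator P
  Zeta at 37 (w=70) → Operator Q
Operator P captures 682; Operator Q captures 70.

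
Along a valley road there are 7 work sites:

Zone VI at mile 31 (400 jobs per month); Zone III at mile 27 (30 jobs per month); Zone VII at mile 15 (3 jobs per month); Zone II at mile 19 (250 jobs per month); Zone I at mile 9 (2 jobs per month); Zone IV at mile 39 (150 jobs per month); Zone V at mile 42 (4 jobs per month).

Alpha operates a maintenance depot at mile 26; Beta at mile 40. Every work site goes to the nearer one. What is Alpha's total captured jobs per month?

The indifferent point is the midpoint (26+40)/2 = 33; work sites left of it (closer to Alpha at 26) go to Alpha, those right go to Beta.
  Zone I at 9 (w=2) → Alpha
  Zone VII at 15 (w=3) → Alpha
  Zone II at 19 (w=250) → Alpha
  Zone III at 27 (w=30) → Alpha
  Zone VI at 31 (w=400) → Alpha
  Zone IV at 39 (w=150) → Beta
  Zone V at 42 (w=4) → Beta
Alpha captures 685; Beta captures 154.

685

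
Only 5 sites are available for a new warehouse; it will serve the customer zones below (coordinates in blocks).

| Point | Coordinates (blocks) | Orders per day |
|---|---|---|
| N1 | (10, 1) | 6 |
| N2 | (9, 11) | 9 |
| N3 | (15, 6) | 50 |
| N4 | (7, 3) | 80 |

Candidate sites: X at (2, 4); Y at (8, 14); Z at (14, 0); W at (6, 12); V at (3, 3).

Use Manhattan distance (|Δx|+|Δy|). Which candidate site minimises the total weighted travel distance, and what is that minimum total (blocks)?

Total weighted distance at each candidate:
  X (2, 4): total = 1422
  Y (8, 14): total = 1836
  Z (14, 0): total = 1324
  W (6, 12): total = 1676
  V (3, 3): total = 1250
Minimum is at V with total 1250 blocks.

V, total 1250 blocks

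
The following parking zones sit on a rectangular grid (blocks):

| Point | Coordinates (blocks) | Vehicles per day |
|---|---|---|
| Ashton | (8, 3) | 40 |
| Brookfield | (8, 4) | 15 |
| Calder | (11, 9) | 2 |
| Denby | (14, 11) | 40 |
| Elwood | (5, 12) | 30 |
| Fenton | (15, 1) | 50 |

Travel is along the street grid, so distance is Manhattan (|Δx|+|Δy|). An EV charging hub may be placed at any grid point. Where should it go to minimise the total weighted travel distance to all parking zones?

Manhattan distance separates: Σwᵢ(|x−xᵢ|+|y−yᵢ|) = Σwᵢ|x−xᵢ| + Σwᵢ|y−yᵢ|, so x and y are optimised independently as 1-D weighted medians.
Total weight W = 177; half = 88.5.
x-coordinate, sorted with cumulative weight:
  x=5 (Elwood, w=30) cum 30
  x=8 (Ashton, w=40) cum 70
  x=8 (Brookfield, w=15) cum 85
  x=11 (Calder, w=2) cum 87
  x=14 (Denby, w=40) cum 127  ← median
  x=15 (Fenton, w=50) cum 177
⇒ x* = 14
y-coordinate, sorted with cumulative weight:
  y=1 (Fenton, w=50) cum 50
  y=3 (Ashton, w=40) cum 90  ← median
  y=4 (Brookfield, w=15) cum 105
  y=9 (Calder, w=2) cum 107
  y=11 (Denby, w=40) cum 147
  y=12 (Elwood, w=30) cum 177
⇒ y* = 3

(14, 3)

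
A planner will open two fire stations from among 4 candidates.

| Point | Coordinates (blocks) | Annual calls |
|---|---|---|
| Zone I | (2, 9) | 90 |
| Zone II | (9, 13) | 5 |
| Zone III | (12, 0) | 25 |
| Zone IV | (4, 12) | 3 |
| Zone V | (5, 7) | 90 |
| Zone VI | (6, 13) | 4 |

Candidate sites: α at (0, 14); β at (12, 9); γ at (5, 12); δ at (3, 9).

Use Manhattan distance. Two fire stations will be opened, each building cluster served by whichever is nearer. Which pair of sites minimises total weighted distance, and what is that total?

Evaluate every pair (each demand assigned to the nearer of the two):
  {β, δ}: total = 750
  {γ, δ}: total = 936
  {α, δ}: total = 990
  {β, γ}: total = 1251
  {α, γ}: total = 1501
  {α, β}: total = 1746
Best pair: {β, δ} with total 750.

{β, δ}, total 750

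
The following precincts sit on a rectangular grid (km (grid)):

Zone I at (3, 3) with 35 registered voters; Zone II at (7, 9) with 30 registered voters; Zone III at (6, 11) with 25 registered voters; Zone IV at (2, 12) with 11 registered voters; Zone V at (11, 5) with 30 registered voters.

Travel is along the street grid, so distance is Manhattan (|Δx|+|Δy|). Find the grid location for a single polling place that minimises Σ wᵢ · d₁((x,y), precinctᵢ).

Manhattan distance separates: Σwᵢ(|x−xᵢ|+|y−yᵢ|) = Σwᵢ|x−xᵢ| + Σwᵢ|y−yᵢ|, so x and y are optimised independently as 1-D weighted medians.
Total weight W = 131; half = 65.5.
x-coordinate, sorted with cumulative weight:
  x=2 (Zone IV, w=11) cum 11
  x=3 (Zone I, w=35) cum 46
  x=6 (Zone III, w=25) cum 71  ← median
  x=7 (Zone II, w=30) cum 101
  x=11 (Zone V, w=30) cum 131
⇒ x* = 6
y-coordinate, sorted with cumulative weight:
  y=3 (Zone I, w=35) cum 35
  y=5 (Zone V, w=30) cum 65
  y=9 (Zone II, w=30) cum 95  ← median
  y=11 (Zone III, w=25) cum 120
  y=12 (Zone IV, w=11) cum 131
⇒ y* = 9

(6, 9)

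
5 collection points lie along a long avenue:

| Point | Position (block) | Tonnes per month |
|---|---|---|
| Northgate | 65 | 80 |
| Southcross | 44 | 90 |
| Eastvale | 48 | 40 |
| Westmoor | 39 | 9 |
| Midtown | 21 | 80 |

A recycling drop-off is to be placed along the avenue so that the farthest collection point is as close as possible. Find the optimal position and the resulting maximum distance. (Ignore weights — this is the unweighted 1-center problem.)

The 1-center on a line is the midpoint of the two extreme points: leftmost at 21, rightmost at 65.
Optimal location = (21 + 65)/2 = 43; maximum distance = (65 − 21)/2 = 22.

location 43, max distance 22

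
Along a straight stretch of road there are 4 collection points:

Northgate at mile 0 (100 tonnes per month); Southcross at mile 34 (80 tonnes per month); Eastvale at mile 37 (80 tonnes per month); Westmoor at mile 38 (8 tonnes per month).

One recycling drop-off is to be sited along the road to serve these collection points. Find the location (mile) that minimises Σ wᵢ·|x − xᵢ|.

For a sum of weighted absolute distances on a line, the optimum is the weighted median (not the mean). Total weight W = 268; half-weight = 134.
Sort by position and accumulate weight:
  mile 0 (Northgate, w=100) → cum 100
  mile 34 (Southcross, w=80) → cum 180  ≥ 134 → median here
  mile 37 (Eastvale, w=80) → cum 260
  mile 38 (Westmoor, w=8) → cum 268
Optimal location: mile 34.

x = 34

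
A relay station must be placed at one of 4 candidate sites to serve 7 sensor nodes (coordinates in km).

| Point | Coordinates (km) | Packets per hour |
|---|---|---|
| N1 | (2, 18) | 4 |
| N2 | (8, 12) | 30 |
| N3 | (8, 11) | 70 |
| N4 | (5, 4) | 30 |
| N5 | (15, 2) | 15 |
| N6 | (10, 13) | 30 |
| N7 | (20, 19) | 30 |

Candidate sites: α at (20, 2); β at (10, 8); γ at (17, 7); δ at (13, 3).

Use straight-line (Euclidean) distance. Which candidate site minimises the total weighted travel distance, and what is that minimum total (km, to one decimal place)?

Total weighted distance at each candidate:
  α (20, 2): total = 3099.9
  β (10, 8): total = 1343.0
  γ (17, 7): total = 2172.2
  δ (13, 3): total = 2156.2
Minimum is at β with total 1343.0 km.

β, total 1343.0 km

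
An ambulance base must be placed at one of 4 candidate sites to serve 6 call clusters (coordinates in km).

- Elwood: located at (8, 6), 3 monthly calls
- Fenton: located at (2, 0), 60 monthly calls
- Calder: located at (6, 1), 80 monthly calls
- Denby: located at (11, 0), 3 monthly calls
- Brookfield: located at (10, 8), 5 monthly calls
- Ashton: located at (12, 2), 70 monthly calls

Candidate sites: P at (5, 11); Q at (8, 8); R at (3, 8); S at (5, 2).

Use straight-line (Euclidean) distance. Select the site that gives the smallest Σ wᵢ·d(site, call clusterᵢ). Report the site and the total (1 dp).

Total weighted distance at each candidate:
  P (5, 11): total = 2370.5
  Q (8, 8): total = 1728.8
  R (3, 8): total = 1935.3
  S (5, 2): total = 892.5
Minimum is at S with total 892.5 km.

S, total 892.5 km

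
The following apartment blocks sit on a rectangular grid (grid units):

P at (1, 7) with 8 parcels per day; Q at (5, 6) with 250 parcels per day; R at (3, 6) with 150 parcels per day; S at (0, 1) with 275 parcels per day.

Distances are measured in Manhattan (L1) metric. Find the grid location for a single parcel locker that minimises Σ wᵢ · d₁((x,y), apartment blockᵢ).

(3, 6)

Manhattan distance separates: Σwᵢ(|x−xᵢ|+|y−yᵢ|) = Σwᵢ|x−xᵢ| + Σwᵢ|y−yᵢ|, so x and y are optimised independently as 1-D weighted medians.
Total weight W = 683; half = 341.5.
x-coordinate, sorted with cumulative weight:
  x=0 (S, w=275) cum 275
  x=1 (P, w=8) cum 283
  x=3 (R, w=150) cum 433  ← median
  x=5 (Q, w=250) cum 683
⇒ x* = 3
y-coordinate, sorted with cumulative weight:
  y=1 (S, w=275) cum 275
  y=6 (Q, w=250) cum 525  ← median
  y=6 (R, w=150) cum 675
  y=7 (P, w=8) cum 683
⇒ y* = 6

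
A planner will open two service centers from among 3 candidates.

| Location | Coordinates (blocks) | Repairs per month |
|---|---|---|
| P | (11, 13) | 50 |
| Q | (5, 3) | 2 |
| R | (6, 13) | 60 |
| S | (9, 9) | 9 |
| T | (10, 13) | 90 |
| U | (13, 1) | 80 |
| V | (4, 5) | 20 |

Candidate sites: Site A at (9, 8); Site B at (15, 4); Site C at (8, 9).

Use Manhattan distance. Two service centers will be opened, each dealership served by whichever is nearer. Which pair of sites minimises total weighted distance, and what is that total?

{Site B, Site C}, total 1837

Evaluate every pair (each demand assigned to the nearer of the two):
  {Site B, Site C}: total = 1837
  {Site A, Site B}: total = 1957
  {Site A, Site C}: total = 2317
Best pair: {Site B, Site C} with total 1837.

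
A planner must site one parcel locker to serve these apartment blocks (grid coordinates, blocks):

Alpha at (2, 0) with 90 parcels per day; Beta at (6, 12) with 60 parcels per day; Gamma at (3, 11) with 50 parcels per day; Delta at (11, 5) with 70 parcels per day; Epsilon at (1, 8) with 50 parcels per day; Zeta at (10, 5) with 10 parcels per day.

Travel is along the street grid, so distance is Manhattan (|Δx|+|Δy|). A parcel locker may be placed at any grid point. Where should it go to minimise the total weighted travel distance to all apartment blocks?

(3, 5)

Manhattan distance separates: Σwᵢ(|x−xᵢ|+|y−yᵢ|) = Σwᵢ|x−xᵢ| + Σwᵢ|y−yᵢ|, so x and y are optimised independently as 1-D weighted medians.
Total weight W = 330; half = 165.
x-coordinate, sorted with cumulative weight:
  x=1 (Epsilon, w=50) cum 50
  x=2 (Alpha, w=90) cum 140
  x=3 (Gamma, w=50) cum 190  ← median
  x=6 (Beta, w=60) cum 250
  x=10 (Zeta, w=10) cum 260
  x=11 (Delta, w=70) cum 330
⇒ x* = 3
y-coordinate, sorted with cumulative weight:
  y=0 (Alpha, w=90) cum 90
  y=5 (Delta, w=70) cum 160
  y=5 (Zeta, w=10) cum 170  ← median
  y=8 (Epsilon, w=50) cum 220
  y=11 (Gamma, w=50) cum 270
  y=12 (Beta, w=60) cum 330
⇒ y* = 5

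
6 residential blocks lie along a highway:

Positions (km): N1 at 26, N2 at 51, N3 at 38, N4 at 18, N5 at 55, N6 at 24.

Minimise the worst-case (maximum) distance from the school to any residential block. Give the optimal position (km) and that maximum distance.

The 1-center on a line is the midpoint of the two extreme points: leftmost at 18, rightmost at 55.
Optimal location = (18 + 55)/2 = 36.5; maximum distance = (55 − 18)/2 = 18.5.

location 36.5, max distance 18.5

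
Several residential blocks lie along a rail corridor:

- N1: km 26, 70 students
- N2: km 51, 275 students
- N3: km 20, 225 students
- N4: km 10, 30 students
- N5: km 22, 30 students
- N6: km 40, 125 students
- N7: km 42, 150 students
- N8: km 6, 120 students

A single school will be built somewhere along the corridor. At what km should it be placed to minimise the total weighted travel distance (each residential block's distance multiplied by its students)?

x = 40

For a sum of weighted absolute distances on a line, the optimum is the weighted median (not the mean). Total weight W = 1025; half-weight = 512.5.
Sort by position and accumulate weight:
  km 6 (N8, w=120) → cum 120
  km 10 (N4, w=30) → cum 150
  km 20 (N3, w=225) → cum 375
  km 22 (N5, w=30) → cum 405
  km 26 (N1, w=70) → cum 475
  km 40 (N6, w=125) → cum 600  ≥ 512.5 → median here
  km 42 (N7, w=150) → cum 750
  km 51 (N2, w=275) → cum 1025
Optimal location: km 40.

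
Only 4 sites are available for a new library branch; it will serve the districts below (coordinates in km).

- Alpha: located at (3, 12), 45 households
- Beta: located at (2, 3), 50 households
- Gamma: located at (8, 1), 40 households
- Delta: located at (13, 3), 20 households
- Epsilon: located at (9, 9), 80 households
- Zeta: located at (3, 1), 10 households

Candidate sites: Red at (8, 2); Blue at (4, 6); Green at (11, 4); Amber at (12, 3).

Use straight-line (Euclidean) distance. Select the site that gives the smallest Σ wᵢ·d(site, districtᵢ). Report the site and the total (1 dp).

Blue, total 1417.3 km

Total weighted distance at each candidate:
  Red (8, 2): total = 1565.9
  Blue (4, 6): total = 1417.3
  Green (11, 4): total = 1692.6
  Amber (12, 3): total = 1900.5
Minimum is at Blue with total 1417.3 km.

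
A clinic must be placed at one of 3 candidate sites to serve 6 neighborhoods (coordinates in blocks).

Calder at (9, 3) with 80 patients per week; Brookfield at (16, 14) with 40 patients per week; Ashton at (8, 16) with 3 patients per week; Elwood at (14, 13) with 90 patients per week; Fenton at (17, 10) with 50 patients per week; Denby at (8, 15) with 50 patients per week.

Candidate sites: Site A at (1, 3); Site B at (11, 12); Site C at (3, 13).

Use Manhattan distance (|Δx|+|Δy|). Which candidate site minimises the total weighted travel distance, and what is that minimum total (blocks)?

Total weighted distance at each candidate:
  Site A (1, 3): total = 5910
  Site B (11, 12): total = 2241
  Site C (3, 13): total = 4054
Minimum is at Site B with total 2241 blocks.

Site B, total 2241 blocks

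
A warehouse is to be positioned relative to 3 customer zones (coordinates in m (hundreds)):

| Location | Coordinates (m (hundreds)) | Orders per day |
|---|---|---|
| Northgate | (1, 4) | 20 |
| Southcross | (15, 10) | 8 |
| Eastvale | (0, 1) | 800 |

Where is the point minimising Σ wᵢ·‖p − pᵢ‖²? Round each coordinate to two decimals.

The minimiser of Σwᵢ‖p−pᵢ‖² is the weighted centroid p* = (Σwᵢpᵢ)/(Σwᵢ).
Σwᵢ = 828.
Σwᵢxᵢ = 20·1 + 8·15 + 800·0 = 140.
Σwᵢyᵢ = 20·4 + 8·10 + 800·1 = 960.
x* = 140/828 = 0.17, y* = 960/828 = 1.16.

(0.17, 1.16)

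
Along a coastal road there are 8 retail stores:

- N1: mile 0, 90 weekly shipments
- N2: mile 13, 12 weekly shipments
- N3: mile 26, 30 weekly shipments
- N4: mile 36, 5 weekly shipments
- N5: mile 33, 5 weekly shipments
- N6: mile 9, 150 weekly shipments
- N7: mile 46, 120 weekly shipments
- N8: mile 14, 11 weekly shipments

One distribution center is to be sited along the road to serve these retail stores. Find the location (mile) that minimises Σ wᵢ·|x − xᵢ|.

For a sum of weighted absolute distances on a line, the optimum is the weighted median (not the mean). Total weight W = 423; half-weight = 211.5.
Sort by position and accumulate weight:
  mile 0 (N1, w=90) → cum 90
  mile 9 (N6, w=150) → cum 240  ≥ 211.5 → median here
  mile 13 (N2, w=12) → cum 252
  mile 14 (N8, w=11) → cum 263
  mile 26 (N3, w=30) → cum 293
  mile 33 (N5, w=5) → cum 298
  mile 36 (N4, w=5) → cum 303
  mile 46 (N7, w=120) → cum 423
Optimal location: mile 9.

x = 9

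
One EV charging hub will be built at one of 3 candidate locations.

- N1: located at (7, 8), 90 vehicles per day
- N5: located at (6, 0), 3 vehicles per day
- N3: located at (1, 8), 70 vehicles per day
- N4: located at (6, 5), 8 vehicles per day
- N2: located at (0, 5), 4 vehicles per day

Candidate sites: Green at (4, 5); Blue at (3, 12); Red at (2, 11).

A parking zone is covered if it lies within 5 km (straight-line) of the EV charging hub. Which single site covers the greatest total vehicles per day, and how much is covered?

Green, covering 172

Coverage radius r = 5 km; a point is covered iff (Δx)²+(Δy)² ≤ 5² = 25.
  Green (4, 5): covers {N1, N3, N4, N2} → 172
  Blue (3, 12): covers {N3} → 70
  Red (2, 11): covers {N3} → 70
Maximum coverage at Green: 172 vehicles per day.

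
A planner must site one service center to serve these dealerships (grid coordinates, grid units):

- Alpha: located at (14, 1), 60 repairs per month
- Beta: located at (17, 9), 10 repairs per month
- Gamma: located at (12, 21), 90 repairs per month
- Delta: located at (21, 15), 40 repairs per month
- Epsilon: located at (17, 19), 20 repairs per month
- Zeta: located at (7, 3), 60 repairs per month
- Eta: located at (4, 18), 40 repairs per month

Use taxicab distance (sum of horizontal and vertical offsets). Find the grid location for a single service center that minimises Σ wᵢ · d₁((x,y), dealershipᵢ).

(12, 15)

Manhattan distance separates: Σwᵢ(|x−xᵢ|+|y−yᵢ|) = Σwᵢ|x−xᵢ| + Σwᵢ|y−yᵢ|, so x and y are optimised independently as 1-D weighted medians.
Total weight W = 320; half = 160.
x-coordinate, sorted with cumulative weight:
  x=4 (Eta, w=40) cum 40
  x=7 (Zeta, w=60) cum 100
  x=12 (Gamma, w=90) cum 190  ← median
  x=14 (Alpha, w=60) cum 250
  x=17 (Beta, w=10) cum 260
  x=17 (Epsilon, w=20) cum 280
  x=21 (Delta, w=40) cum 320
⇒ x* = 12
y-coordinate, sorted with cumulative weight:
  y=1 (Alpha, w=60) cum 60
  y=3 (Zeta, w=60) cum 120
  y=9 (Beta, w=10) cum 130
  y=15 (Delta, w=40) cum 170  ← median
  y=18 (Eta, w=40) cum 210
  y=19 (Epsilon, w=20) cum 230
  y=21 (Gamma, w=90) cum 320
⇒ y* = 15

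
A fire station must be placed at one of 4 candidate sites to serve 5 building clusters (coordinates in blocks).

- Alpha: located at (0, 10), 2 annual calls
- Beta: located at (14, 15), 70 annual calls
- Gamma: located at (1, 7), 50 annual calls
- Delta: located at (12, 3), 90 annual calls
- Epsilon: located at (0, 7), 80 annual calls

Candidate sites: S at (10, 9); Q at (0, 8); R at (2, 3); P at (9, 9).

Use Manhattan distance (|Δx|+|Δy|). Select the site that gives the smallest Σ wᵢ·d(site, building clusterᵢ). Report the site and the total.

Total weighted distance at each candidate:
  S (10, 9): total = 2952
  Q (0, 8): total = 3184
  R (2, 3): total = 3328
  P (9, 9): total = 2980
Minimum is at S with total 2952 blocks.

S, total 2952 blocks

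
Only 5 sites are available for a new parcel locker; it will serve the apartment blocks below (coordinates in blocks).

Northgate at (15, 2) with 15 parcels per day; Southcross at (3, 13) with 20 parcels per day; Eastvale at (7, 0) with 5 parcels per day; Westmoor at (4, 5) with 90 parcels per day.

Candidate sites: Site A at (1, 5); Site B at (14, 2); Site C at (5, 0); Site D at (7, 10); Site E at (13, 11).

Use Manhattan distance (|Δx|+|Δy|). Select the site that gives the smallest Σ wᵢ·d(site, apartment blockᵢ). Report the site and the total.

Total weighted distance at each candidate:
  Site A (1, 5): total = 780
  Site B (14, 2): total = 1670
  Site C (5, 0): total = 1030
  Site D (7, 10): total = 1150
  Site E (13, 11): total = 1840
Minimum is at Site A with total 780 blocks.

Site A, total 780 blocks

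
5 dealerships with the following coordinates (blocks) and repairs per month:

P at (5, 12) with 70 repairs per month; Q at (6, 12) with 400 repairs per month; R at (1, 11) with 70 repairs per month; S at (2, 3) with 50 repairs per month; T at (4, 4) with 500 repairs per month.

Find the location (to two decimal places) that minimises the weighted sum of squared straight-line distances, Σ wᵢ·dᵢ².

(4.51, 7.85)

The minimiser of Σwᵢ‖p−pᵢ‖² is the weighted centroid p* = (Σwᵢpᵢ)/(Σwᵢ).
Σwᵢ = 1090.
Σwᵢxᵢ = 70·5 + 400·6 + 70·1 + 50·2 + 500·4 = 4920.
Σwᵢyᵢ = 70·12 + 400·12 + 70·11 + 50·3 + 500·4 = 8560.
x* = 4920/1090 = 4.51, y* = 8560/1090 = 7.85.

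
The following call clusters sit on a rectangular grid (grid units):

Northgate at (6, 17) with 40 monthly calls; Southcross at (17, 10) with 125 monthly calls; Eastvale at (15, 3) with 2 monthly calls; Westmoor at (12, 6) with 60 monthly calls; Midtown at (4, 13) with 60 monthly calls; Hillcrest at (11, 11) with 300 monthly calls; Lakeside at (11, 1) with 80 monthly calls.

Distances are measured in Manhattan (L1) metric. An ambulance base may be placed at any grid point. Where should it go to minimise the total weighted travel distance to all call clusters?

(11, 11)

Manhattan distance separates: Σwᵢ(|x−xᵢ|+|y−yᵢ|) = Σwᵢ|x−xᵢ| + Σwᵢ|y−yᵢ|, so x and y are optimised independently as 1-D weighted medians.
Total weight W = 667; half = 333.5.
x-coordinate, sorted with cumulative weight:
  x=4 (Midtown, w=60) cum 60
  x=6 (Northgate, w=40) cum 100
  x=11 (Hillcrest, w=300) cum 400  ← median
  x=11 (Lakeside, w=80) cum 480
  x=12 (Westmoor, w=60) cum 540
  x=15 (Eastvale, w=2) cum 542
  x=17 (Southcross, w=125) cum 667
⇒ x* = 11
y-coordinate, sorted with cumulative weight:
  y=1 (Lakeside, w=80) cum 80
  y=3 (Eastvale, w=2) cum 82
  y=6 (Westmoor, w=60) cum 142
  y=10 (Southcross, w=125) cum 267
  y=11 (Hillcrest, w=300) cum 567  ← median
  y=13 (Midtown, w=60) cum 627
  y=17 (Northgate, w=40) cum 667
⇒ y* = 11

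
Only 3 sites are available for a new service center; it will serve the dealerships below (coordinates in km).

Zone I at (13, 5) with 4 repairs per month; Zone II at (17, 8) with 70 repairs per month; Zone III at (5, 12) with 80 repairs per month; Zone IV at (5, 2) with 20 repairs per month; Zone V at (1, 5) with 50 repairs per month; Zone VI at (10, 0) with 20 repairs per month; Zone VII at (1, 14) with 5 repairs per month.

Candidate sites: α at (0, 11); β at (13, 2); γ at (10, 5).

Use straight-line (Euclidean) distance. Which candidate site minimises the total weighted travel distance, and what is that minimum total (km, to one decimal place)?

Total weighted distance at each candidate:
  α (0, 11): total = 2496.8
  β (13, 2): total = 2476.7
  γ (10, 5): total = 1963.5
Minimum is at γ with total 1963.5 km.

γ, total 1963.5 km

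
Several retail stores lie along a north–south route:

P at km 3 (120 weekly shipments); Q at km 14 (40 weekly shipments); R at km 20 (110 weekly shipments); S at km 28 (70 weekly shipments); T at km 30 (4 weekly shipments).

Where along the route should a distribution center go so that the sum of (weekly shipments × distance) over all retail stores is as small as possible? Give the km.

For a sum of weighted absolute distances on a line, the optimum is the weighted median (not the mean). Total weight W = 344; half-weight = 172.
Sort by position and accumulate weight:
  km 3 (P, w=120) → cum 120
  km 14 (Q, w=40) → cum 160
  km 20 (R, w=110) → cum 270  ≥ 172 → median here
  km 28 (S, w=70) → cum 340
  km 30 (T, w=4) → cum 344
Optimal location: km 20.

x = 20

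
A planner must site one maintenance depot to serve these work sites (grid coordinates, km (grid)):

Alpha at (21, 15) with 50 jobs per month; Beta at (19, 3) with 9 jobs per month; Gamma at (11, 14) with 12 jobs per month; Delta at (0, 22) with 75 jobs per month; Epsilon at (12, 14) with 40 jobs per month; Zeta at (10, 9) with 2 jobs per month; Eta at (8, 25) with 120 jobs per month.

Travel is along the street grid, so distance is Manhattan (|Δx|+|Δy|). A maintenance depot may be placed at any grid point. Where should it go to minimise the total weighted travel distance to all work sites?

Manhattan distance separates: Σwᵢ(|x−xᵢ|+|y−yᵢ|) = Σwᵢ|x−xᵢ| + Σwᵢ|y−yᵢ|, so x and y are optimised independently as 1-D weighted medians.
Total weight W = 308; half = 154.
x-coordinate, sorted with cumulative weight:
  x=0 (Delta, w=75) cum 75
  x=8 (Eta, w=120) cum 195  ← median
  x=10 (Zeta, w=2) cum 197
  x=11 (Gamma, w=12) cum 209
  x=12 (Epsilon, w=40) cum 249
  x=19 (Beta, w=9) cum 258
  x=21 (Alpha, w=50) cum 308
⇒ x* = 8
y-coordinate, sorted with cumulative weight:
  y=3 (Beta, w=9) cum 9
  y=9 (Zeta, w=2) cum 11
  y=14 (Gamma, w=12) cum 23
  y=14 (Epsilon, w=40) cum 63
  y=15 (Alpha, w=50) cum 113
  y=22 (Delta, w=75) cum 188  ← median
  y=25 (Eta, w=120) cum 308
⇒ y* = 22

(8, 22)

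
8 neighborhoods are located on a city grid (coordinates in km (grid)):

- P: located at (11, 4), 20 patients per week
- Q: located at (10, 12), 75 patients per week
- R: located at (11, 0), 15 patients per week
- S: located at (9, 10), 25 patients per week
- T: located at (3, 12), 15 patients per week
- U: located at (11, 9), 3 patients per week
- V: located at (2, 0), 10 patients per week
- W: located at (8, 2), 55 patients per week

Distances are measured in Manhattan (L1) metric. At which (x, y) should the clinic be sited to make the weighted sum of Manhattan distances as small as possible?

(10, 10)

Manhattan distance separates: Σwᵢ(|x−xᵢ|+|y−yᵢ|) = Σwᵢ|x−xᵢ| + Σwᵢ|y−yᵢ|, so x and y are optimised independently as 1-D weighted medians.
Total weight W = 218; half = 109.
x-coordinate, sorted with cumulative weight:
  x=2 (V, w=10) cum 10
  x=3 (T, w=15) cum 25
  x=8 (W, w=55) cum 80
  x=9 (S, w=25) cum 105
  x=10 (Q, w=75) cum 180  ← median
  x=11 (P, w=20) cum 200
  x=11 (R, w=15) cum 215
  x=11 (U, w=3) cum 218
⇒ x* = 10
y-coordinate, sorted with cumulative weight:
  y=0 (R, w=15) cum 15
  y=0 (V, w=10) cum 25
  y=2 (W, w=55) cum 80
  y=4 (P, w=20) cum 100
  y=9 (U, w=3) cum 103
  y=10 (S, w=25) cum 128  ← median
  y=12 (Q, w=75) cum 203
  y=12 (T, w=15) cum 218
⇒ y* = 10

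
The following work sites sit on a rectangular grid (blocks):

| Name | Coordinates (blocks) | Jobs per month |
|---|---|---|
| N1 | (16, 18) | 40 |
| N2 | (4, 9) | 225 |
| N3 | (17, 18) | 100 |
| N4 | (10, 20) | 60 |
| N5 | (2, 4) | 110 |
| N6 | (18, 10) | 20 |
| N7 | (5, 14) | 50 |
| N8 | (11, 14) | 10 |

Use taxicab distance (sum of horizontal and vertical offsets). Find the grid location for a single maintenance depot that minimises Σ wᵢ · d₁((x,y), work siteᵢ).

Manhattan distance separates: Σwᵢ(|x−xᵢ|+|y−yᵢ|) = Σwᵢ|x−xᵢ| + Σwᵢ|y−yᵢ|, so x and y are optimised independently as 1-D weighted medians.
Total weight W = 615; half = 307.5.
x-coordinate, sorted with cumulative weight:
  x=2 (N5, w=110) cum 110
  x=4 (N2, w=225) cum 335  ← median
  x=5 (N7, w=50) cum 385
  x=10 (N4, w=60) cum 445
  x=11 (N8, w=10) cum 455
  x=16 (N1, w=40) cum 495
  x=17 (N3, w=100) cum 595
  x=18 (N6, w=20) cum 615
⇒ x* = 4
y-coordinate, sorted with cumulative weight:
  y=4 (N5, w=110) cum 110
  y=9 (N2, w=225) cum 335  ← median
  y=10 (N6, w=20) cum 355
  y=14 (N7, w=50) cum 405
  y=14 (N8, w=10) cum 415
  y=18 (N1, w=40) cum 455
  y=18 (N3, w=100) cum 555
  y=20 (N4, w=60) cum 615
⇒ y* = 9

(4, 9)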